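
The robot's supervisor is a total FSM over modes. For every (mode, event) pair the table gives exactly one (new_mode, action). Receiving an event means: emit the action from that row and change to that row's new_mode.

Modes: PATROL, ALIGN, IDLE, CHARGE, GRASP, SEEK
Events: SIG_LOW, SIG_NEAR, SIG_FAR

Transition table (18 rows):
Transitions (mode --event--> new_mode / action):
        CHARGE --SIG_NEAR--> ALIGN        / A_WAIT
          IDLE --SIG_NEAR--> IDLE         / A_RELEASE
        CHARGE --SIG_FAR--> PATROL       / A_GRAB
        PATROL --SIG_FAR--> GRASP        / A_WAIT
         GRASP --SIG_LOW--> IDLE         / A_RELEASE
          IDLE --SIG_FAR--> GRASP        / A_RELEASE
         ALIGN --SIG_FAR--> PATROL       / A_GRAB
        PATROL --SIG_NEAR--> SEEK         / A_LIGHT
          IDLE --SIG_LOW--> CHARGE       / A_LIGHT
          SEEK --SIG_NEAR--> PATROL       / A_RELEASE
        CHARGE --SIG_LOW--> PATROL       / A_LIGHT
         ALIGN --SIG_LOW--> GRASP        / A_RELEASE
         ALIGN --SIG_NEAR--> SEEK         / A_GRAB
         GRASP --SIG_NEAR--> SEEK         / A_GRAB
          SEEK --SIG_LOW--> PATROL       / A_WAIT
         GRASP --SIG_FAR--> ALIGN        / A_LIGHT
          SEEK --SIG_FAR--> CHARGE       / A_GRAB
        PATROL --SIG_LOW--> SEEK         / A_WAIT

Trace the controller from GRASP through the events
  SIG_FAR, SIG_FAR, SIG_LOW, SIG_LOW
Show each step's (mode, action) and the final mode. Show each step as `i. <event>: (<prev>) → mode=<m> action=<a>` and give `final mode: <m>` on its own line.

1. SIG_FAR: (GRASP) → mode=ALIGN action=A_LIGHT
2. SIG_FAR: (ALIGN) → mode=PATROL action=A_GRAB
3. SIG_LOW: (PATROL) → mode=SEEK action=A_WAIT
4. SIG_LOW: (SEEK) → mode=PATROL action=A_WAIT

final mode: PATROL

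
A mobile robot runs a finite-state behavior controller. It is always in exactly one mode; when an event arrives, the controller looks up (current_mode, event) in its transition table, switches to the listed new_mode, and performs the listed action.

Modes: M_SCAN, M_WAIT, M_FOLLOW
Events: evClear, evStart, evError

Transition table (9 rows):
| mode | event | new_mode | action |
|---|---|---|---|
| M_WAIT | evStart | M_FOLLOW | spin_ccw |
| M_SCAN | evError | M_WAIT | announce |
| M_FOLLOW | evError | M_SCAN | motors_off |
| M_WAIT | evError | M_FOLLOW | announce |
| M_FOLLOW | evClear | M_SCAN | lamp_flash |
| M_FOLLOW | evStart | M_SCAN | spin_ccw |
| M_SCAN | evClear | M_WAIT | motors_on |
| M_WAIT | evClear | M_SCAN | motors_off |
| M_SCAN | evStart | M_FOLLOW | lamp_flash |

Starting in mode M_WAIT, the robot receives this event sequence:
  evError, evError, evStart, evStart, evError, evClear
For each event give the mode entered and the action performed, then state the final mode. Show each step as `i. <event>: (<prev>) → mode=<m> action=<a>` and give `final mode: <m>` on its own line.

1. evError: (M_WAIT) → mode=M_FOLLOW action=announce
2. evError: (M_FOLLOW) → mode=M_SCAN action=motors_off
3. evStart: (M_SCAN) → mode=M_FOLLOW action=lamp_flash
4. evStart: (M_FOLLOW) → mode=M_SCAN action=spin_ccw
5. evError: (M_SCAN) → mode=M_WAIT action=announce
6. evClear: (M_WAIT) → mode=M_SCAN action=motors_off

final mode: M_SCAN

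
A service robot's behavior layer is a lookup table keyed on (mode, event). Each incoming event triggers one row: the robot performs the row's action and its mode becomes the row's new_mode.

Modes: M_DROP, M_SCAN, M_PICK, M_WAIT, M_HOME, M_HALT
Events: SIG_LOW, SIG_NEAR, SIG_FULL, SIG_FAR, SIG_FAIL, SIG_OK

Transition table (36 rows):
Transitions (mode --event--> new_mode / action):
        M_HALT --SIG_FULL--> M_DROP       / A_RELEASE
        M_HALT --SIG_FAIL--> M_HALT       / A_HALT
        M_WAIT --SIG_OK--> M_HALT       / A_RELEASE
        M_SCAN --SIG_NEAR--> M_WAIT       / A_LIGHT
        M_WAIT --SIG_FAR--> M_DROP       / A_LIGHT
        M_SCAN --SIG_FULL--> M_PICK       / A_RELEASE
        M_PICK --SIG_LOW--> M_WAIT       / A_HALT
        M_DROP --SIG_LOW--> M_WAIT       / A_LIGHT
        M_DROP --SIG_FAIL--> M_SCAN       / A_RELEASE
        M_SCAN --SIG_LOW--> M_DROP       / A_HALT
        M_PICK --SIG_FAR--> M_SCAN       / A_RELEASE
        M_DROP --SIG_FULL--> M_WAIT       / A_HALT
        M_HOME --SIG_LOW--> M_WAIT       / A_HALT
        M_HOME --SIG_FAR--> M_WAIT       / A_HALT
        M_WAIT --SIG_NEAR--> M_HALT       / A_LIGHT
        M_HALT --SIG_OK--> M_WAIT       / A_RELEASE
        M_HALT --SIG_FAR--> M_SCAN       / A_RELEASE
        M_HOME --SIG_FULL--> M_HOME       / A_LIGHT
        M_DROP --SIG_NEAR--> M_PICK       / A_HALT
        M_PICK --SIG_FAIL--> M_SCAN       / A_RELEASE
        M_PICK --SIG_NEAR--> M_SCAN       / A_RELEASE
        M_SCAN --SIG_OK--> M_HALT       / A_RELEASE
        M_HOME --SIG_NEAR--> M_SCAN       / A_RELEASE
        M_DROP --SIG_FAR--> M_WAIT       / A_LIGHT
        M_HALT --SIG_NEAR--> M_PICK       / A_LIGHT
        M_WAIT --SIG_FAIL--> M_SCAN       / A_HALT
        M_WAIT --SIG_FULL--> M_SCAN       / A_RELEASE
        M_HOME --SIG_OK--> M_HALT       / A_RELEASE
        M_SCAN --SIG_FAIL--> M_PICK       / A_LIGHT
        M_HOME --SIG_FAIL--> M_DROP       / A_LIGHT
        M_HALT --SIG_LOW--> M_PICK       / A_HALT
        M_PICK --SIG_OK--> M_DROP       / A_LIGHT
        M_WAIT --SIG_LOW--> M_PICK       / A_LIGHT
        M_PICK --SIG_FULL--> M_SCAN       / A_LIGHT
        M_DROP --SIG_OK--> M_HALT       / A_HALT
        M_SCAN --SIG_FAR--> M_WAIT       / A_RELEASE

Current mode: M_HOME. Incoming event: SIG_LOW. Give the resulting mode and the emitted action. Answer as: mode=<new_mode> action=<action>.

current mode = M_HOME; filter table to that mode:
  (M_HOME, SIG_LOW) → (M_WAIT, A_HALT)  ← event matches
  (M_HOME, SIG_FAR) → (M_WAIT, A_HALT)
  (M_HOME, SIG_FULL) → (M_HOME, A_LIGHT)
  (M_HOME, SIG_NEAR) → (M_SCAN, A_RELEASE)
  (M_HOME, SIG_OK) → (M_HALT, A_RELEASE)
  (M_HOME, SIG_FAIL) → (M_DROP, A_LIGHT)
event = SIG_LOW selects (M_WAIT, A_HALT)

mode=M_WAIT action=A_HALT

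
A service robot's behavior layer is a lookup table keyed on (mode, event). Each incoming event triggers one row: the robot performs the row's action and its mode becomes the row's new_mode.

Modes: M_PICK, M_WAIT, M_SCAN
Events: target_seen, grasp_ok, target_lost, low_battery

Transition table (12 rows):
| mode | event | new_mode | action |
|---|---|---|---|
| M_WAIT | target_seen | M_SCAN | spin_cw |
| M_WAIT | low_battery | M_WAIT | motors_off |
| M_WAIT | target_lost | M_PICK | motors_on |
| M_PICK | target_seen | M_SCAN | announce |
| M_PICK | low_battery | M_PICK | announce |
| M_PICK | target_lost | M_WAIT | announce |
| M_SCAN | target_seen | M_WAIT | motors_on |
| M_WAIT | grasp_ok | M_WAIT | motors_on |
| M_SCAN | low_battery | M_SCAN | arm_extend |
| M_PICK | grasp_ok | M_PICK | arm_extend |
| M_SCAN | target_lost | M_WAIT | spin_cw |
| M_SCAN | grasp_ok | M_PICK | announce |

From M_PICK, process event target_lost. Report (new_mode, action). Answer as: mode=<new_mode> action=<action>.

current mode = M_PICK; filter table to that mode:
  (M_PICK, target_seen) → (M_SCAN, announce)
  (M_PICK, low_battery) → (M_PICK, announce)
  (M_PICK, target_lost) → (M_WAIT, announce)  ← event matches
  (M_PICK, grasp_ok) → (M_PICK, arm_extend)
event = target_lost selects (M_WAIT, announce)

mode=M_WAIT action=announce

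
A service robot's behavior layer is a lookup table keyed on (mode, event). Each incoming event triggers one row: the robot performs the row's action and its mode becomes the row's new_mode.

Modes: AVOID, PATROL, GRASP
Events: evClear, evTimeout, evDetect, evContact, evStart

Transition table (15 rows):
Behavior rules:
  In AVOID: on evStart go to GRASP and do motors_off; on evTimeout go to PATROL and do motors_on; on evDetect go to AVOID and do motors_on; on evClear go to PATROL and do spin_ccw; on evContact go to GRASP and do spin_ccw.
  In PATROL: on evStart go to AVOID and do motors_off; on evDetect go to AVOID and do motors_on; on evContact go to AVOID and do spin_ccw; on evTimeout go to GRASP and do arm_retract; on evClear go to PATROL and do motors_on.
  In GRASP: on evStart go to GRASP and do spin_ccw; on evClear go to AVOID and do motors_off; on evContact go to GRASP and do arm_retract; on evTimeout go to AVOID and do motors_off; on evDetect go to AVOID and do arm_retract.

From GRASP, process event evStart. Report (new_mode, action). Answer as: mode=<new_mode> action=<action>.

current mode = GRASP; filter table to that mode:
  (GRASP, evStart) → (GRASP, spin_ccw)  ← event matches
  (GRASP, evClear) → (AVOID, motors_off)
  (GRASP, evContact) → (GRASP, arm_retract)
  (GRASP, evTimeout) → (AVOID, motors_off)
  (GRASP, evDetect) → (AVOID, arm_retract)
event = evStart selects (GRASP, spin_ccw)

mode=GRASP action=spin_ccw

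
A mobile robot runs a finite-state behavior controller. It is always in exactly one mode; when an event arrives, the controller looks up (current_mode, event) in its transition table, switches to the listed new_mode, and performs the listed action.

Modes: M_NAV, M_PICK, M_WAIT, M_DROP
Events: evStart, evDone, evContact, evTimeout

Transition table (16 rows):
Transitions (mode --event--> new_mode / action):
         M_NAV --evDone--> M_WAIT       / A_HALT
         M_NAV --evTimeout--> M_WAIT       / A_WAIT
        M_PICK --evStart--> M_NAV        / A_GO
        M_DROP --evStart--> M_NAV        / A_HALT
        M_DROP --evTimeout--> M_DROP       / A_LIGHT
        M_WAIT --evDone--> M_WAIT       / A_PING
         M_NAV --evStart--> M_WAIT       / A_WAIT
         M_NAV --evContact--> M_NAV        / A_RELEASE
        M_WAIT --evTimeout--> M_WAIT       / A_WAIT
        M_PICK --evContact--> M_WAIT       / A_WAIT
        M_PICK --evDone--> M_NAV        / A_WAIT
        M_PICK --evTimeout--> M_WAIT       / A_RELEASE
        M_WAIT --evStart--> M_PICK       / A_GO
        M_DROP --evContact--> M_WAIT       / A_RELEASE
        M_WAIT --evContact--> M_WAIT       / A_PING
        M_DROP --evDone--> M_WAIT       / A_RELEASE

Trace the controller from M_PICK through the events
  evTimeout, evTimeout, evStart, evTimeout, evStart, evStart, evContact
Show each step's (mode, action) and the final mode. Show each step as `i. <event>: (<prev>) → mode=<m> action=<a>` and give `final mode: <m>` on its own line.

final mode: M_NAV

1. evTimeout: (M_PICK) → mode=M_WAIT action=A_RELEASE
2. evTimeout: (M_WAIT) → mode=M_WAIT action=A_WAIT
3. evStart: (M_WAIT) → mode=M_PICK action=A_GO
4. evTimeout: (M_PICK) → mode=M_WAIT action=A_RELEASE
5. evStart: (M_WAIT) → mode=M_PICK action=A_GO
6. evStart: (M_PICK) → mode=M_NAV action=A_GO
7. evContact: (M_NAV) → mode=M_NAV action=A_RELEASE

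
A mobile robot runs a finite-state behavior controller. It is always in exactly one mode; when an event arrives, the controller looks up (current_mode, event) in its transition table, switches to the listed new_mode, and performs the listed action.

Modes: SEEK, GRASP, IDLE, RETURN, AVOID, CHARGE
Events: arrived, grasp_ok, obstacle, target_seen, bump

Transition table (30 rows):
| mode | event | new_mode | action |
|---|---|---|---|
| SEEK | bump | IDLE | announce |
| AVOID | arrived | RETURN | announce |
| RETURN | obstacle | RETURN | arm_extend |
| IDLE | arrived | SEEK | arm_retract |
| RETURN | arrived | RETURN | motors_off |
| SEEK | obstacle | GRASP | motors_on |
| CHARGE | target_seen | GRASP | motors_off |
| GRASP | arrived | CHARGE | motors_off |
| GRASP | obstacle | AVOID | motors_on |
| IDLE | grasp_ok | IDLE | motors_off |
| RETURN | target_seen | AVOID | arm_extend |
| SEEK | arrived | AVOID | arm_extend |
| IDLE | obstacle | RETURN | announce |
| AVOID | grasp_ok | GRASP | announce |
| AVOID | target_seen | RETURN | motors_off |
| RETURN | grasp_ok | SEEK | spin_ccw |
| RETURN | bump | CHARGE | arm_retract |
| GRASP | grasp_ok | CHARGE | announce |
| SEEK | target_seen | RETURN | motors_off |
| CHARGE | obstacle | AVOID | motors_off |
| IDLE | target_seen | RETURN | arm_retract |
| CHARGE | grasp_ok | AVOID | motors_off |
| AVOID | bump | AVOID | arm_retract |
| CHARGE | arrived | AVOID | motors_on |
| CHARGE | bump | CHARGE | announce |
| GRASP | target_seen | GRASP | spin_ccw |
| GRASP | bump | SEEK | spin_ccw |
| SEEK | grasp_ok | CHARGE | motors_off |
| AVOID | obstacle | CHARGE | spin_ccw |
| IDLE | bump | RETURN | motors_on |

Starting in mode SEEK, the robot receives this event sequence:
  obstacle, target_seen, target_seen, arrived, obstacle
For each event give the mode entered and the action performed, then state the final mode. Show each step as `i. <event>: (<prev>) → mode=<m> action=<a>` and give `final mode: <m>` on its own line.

1. obstacle: (SEEK) → mode=GRASP action=motors_on
2. target_seen: (GRASP) → mode=GRASP action=spin_ccw
3. target_seen: (GRASP) → mode=GRASP action=spin_ccw
4. arrived: (GRASP) → mode=CHARGE action=motors_off
5. obstacle: (CHARGE) → mode=AVOID action=motors_off

final mode: AVOID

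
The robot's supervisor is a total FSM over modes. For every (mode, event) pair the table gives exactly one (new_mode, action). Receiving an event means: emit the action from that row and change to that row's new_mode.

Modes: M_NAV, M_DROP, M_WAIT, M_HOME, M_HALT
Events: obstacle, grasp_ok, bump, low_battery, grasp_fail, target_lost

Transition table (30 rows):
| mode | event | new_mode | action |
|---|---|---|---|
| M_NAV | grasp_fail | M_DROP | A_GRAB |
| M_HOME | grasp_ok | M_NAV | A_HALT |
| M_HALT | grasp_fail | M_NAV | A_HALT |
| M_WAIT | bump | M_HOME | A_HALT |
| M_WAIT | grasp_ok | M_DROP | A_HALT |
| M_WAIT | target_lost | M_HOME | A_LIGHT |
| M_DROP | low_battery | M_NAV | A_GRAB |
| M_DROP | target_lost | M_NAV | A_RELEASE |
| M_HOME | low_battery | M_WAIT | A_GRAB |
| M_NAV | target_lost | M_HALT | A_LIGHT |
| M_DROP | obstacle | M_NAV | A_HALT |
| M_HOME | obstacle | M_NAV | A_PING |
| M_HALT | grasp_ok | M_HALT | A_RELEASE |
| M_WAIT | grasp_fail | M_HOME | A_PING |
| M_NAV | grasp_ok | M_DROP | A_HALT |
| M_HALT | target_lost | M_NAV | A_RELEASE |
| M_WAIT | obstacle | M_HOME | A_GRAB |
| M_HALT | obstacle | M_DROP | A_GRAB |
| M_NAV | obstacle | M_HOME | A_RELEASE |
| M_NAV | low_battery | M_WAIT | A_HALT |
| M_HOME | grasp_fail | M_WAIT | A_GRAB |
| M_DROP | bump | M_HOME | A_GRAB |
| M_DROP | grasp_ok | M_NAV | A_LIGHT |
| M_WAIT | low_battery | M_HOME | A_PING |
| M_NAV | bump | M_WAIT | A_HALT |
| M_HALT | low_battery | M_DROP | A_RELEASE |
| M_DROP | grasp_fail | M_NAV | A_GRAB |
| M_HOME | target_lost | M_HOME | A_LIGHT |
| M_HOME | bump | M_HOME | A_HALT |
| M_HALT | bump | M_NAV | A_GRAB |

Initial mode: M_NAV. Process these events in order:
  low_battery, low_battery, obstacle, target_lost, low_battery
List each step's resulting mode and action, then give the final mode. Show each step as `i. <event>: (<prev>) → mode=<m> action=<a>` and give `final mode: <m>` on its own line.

1. low_battery: (M_NAV) → mode=M_WAIT action=A_HALT
2. low_battery: (M_WAIT) → mode=M_HOME action=A_PING
3. obstacle: (M_HOME) → mode=M_NAV action=A_PING
4. target_lost: (M_NAV) → mode=M_HALT action=A_LIGHT
5. low_battery: (M_HALT) → mode=M_DROP action=A_RELEASE

final mode: M_DROP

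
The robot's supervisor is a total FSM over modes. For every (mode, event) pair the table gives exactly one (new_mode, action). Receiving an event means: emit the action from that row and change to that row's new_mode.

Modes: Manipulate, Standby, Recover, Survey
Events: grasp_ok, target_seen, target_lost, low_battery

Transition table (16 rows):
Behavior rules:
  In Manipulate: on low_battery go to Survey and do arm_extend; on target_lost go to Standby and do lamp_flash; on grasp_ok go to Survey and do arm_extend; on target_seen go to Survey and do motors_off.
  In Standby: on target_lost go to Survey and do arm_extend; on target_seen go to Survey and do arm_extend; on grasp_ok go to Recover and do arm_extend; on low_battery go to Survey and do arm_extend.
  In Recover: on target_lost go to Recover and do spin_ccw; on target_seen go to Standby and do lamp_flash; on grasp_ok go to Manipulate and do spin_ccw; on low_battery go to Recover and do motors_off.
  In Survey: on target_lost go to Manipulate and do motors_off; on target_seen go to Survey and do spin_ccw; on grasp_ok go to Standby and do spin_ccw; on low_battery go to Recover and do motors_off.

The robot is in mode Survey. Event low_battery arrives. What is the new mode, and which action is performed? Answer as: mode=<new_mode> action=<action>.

mode=Recover action=motors_off

current mode = Survey; filter table to that mode:
  (Survey, target_lost) → (Manipulate, motors_off)
  (Survey, target_seen) → (Survey, spin_ccw)
  (Survey, grasp_ok) → (Standby, spin_ccw)
  (Survey, low_battery) → (Recover, motors_off)  ← event matches
event = low_battery selects (Recover, motors_off)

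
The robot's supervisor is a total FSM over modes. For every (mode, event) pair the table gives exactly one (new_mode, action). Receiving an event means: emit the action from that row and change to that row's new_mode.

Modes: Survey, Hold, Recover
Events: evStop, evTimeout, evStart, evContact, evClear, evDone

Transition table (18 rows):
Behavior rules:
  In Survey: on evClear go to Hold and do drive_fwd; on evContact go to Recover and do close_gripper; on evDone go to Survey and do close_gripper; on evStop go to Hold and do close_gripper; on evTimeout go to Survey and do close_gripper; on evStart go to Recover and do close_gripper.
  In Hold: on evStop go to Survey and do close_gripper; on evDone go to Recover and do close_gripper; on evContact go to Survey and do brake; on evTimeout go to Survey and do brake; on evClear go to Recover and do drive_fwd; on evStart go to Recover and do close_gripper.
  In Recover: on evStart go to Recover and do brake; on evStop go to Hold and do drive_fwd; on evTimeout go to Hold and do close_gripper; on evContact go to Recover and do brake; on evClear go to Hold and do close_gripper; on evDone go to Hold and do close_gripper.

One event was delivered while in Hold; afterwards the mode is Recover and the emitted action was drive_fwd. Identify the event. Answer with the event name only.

evClear

try evStop: (Hold, evStop) → (Survey, close_gripper)
try evTimeout: (Hold, evTimeout) → (Survey, brake)
try evStart: (Hold, evStart) → (Recover, close_gripper)
try evContact: (Hold, evContact) → (Survey, brake)
try evClear: (Hold, evClear) → (Recover, drive_fwd)  ← matches
try evDone: (Hold, evDone) → (Recover, close_gripper)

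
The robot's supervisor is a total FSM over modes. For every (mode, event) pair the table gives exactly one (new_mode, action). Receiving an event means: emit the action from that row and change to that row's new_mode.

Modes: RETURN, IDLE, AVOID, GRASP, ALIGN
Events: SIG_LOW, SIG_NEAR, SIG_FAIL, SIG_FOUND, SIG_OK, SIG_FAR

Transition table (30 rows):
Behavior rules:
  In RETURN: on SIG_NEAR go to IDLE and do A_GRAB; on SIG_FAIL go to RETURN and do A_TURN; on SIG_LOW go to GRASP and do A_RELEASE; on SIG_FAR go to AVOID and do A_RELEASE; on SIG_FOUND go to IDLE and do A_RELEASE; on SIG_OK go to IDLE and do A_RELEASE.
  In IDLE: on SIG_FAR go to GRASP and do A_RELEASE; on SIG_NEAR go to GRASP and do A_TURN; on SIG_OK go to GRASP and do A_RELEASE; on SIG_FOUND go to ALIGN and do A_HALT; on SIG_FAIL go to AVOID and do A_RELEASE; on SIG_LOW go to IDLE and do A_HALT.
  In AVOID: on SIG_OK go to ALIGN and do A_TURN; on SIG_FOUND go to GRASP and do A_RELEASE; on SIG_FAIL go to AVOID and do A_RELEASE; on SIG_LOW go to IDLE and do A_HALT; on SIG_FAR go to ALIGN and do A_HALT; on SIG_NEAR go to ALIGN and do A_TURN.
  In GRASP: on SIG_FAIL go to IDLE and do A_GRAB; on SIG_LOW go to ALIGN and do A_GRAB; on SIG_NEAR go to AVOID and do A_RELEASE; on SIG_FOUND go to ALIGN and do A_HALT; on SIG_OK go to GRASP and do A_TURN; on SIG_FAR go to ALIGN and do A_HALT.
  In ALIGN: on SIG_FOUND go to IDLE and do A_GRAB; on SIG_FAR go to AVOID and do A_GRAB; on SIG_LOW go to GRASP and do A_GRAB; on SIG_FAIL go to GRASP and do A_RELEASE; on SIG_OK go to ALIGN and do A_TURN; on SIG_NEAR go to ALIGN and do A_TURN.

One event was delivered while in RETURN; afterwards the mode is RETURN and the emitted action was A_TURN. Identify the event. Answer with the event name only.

SIG_FAIL

try SIG_LOW: (RETURN, SIG_LOW) → (GRASP, A_RELEASE)
try SIG_NEAR: (RETURN, SIG_NEAR) → (IDLE, A_GRAB)
try SIG_FAIL: (RETURN, SIG_FAIL) → (RETURN, A_TURN)  ← matches
try SIG_FOUND: (RETURN, SIG_FOUND) → (IDLE, A_RELEASE)
try SIG_OK: (RETURN, SIG_OK) → (IDLE, A_RELEASE)
try SIG_FAR: (RETURN, SIG_FAR) → (AVOID, A_RELEASE)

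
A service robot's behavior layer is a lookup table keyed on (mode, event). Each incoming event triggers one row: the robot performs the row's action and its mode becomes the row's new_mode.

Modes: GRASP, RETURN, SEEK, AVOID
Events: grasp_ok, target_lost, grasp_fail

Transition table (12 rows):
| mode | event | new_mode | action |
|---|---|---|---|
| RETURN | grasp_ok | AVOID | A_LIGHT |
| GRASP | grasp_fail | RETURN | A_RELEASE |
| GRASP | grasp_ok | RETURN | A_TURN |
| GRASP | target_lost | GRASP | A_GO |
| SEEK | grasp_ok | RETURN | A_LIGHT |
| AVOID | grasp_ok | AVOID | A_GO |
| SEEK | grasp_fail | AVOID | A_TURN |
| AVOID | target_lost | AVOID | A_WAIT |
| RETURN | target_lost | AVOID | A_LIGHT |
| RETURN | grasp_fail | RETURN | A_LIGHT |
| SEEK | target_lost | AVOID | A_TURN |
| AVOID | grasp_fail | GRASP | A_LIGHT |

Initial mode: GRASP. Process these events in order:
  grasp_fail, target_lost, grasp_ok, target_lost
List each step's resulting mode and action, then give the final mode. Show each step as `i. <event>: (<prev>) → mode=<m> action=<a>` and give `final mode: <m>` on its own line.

final mode: AVOID

1. grasp_fail: (GRASP) → mode=RETURN action=A_RELEASE
2. target_lost: (RETURN) → mode=AVOID action=A_LIGHT
3. grasp_ok: (AVOID) → mode=AVOID action=A_GO
4. target_lost: (AVOID) → mode=AVOID action=A_WAIT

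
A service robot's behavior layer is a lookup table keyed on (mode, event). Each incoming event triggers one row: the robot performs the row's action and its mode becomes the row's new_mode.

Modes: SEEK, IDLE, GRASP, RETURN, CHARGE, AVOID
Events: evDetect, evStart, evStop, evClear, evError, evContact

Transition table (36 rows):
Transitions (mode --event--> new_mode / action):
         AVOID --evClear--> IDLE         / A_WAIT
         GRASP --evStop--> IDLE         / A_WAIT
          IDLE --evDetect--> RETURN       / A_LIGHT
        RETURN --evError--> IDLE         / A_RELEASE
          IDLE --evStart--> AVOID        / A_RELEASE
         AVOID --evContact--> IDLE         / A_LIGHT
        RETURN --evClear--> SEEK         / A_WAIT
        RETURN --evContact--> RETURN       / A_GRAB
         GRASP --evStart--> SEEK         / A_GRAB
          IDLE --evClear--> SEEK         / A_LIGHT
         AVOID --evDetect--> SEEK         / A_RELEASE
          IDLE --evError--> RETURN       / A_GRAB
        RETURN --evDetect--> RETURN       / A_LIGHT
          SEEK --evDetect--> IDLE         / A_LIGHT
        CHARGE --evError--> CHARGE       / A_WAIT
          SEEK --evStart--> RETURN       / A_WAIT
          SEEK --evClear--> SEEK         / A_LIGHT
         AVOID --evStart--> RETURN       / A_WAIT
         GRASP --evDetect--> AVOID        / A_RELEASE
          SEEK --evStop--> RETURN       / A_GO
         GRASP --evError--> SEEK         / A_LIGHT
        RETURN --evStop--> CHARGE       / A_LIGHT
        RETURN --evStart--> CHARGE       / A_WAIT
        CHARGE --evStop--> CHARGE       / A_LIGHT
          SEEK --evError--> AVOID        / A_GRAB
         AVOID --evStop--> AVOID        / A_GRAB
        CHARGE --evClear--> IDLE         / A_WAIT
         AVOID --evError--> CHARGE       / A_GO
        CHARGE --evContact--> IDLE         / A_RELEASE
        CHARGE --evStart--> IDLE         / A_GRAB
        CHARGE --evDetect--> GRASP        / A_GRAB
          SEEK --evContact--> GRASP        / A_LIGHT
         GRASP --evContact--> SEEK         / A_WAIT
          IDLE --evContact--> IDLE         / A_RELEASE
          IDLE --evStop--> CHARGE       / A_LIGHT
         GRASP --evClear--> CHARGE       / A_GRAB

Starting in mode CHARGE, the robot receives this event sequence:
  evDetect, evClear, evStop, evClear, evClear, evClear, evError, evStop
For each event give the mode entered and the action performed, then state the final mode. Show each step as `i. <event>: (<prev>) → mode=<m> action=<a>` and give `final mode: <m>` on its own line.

1. evDetect: (CHARGE) → mode=GRASP action=A_GRAB
2. evClear: (GRASP) → mode=CHARGE action=A_GRAB
3. evStop: (CHARGE) → mode=CHARGE action=A_LIGHT
4. evClear: (CHARGE) → mode=IDLE action=A_WAIT
5. evClear: (IDLE) → mode=SEEK action=A_LIGHT
6. evClear: (SEEK) → mode=SEEK action=A_LIGHT
7. evError: (SEEK) → mode=AVOID action=A_GRAB
8. evStop: (AVOID) → mode=AVOID action=A_GRAB

final mode: AVOID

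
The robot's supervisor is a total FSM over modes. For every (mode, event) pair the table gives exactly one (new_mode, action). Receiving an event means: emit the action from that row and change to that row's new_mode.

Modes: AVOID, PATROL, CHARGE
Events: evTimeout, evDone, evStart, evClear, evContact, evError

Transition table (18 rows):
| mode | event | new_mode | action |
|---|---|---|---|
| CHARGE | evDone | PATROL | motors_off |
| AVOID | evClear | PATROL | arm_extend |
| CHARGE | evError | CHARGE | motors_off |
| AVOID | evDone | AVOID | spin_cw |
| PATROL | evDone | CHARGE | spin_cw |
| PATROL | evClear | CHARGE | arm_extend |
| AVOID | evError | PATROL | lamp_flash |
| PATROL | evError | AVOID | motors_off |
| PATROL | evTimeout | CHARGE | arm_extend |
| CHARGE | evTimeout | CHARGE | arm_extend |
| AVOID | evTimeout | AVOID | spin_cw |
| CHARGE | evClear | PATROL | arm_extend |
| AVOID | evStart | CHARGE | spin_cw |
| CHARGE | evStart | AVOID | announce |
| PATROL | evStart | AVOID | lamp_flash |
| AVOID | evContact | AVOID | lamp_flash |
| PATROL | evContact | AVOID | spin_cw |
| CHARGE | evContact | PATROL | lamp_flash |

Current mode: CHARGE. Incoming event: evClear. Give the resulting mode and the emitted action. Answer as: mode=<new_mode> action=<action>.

mode=PATROL action=arm_extend

current mode = CHARGE; filter table to that mode:
  (CHARGE, evDone) → (PATROL, motors_off)
  (CHARGE, evError) → (CHARGE, motors_off)
  (CHARGE, evTimeout) → (CHARGE, arm_extend)
  (CHARGE, evClear) → (PATROL, arm_extend)  ← event matches
  (CHARGE, evStart) → (AVOID, announce)
  (CHARGE, evContact) → (PATROL, lamp_flash)
event = evClear selects (PATROL, arm_extend)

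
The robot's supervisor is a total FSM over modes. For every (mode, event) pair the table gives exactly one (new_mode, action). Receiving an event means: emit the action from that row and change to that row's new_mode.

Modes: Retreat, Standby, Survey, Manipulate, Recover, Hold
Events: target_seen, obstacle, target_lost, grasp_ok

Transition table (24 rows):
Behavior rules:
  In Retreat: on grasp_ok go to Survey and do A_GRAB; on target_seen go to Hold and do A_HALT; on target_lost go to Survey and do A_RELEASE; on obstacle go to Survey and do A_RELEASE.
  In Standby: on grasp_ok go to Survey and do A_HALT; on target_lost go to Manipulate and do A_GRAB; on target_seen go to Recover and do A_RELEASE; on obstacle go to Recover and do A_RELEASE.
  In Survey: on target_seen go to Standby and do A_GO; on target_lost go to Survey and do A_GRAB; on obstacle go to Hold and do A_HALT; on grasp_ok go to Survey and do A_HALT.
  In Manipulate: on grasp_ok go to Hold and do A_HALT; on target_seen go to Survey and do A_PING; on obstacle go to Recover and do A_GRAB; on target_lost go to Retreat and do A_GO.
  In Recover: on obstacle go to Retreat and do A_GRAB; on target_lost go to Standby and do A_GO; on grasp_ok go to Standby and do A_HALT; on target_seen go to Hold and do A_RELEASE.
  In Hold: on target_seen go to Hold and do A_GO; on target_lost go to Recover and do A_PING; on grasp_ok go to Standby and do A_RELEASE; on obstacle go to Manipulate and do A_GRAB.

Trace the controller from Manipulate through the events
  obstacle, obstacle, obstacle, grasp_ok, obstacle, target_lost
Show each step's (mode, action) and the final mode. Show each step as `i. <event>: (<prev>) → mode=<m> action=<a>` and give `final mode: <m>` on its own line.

1. obstacle: (Manipulate) → mode=Recover action=A_GRAB
2. obstacle: (Recover) → mode=Retreat action=A_GRAB
3. obstacle: (Retreat) → mode=Survey action=A_RELEASE
4. grasp_ok: (Survey) → mode=Survey action=A_HALT
5. obstacle: (Survey) → mode=Hold action=A_HALT
6. target_lost: (Hold) → mode=Recover action=A_PING

final mode: Recover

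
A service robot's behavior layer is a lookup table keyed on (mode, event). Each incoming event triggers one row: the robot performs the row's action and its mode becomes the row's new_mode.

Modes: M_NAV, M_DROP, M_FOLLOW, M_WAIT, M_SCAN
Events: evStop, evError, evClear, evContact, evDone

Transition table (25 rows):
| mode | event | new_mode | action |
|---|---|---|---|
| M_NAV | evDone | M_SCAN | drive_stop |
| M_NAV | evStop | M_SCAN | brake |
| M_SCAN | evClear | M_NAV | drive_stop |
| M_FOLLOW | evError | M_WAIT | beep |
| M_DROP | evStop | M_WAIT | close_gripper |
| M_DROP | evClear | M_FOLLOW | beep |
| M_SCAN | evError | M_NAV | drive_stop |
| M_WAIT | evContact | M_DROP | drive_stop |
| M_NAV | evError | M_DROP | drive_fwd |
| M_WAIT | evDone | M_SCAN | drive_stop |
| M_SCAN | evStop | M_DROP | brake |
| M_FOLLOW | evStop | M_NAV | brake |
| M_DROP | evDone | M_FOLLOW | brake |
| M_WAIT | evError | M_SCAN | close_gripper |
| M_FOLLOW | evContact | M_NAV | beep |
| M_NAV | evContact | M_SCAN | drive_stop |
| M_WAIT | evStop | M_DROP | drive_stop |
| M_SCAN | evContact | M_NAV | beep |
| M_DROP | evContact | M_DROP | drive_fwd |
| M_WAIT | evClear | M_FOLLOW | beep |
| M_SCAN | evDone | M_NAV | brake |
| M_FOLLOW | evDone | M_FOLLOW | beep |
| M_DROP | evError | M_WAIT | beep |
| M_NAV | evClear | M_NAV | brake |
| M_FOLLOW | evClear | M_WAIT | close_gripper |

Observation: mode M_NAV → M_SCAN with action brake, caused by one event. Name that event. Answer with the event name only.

try evStop: (M_NAV, evStop) → (M_SCAN, brake)  ← matches
try evError: (M_NAV, evError) → (M_DROP, drive_fwd)
try evClear: (M_NAV, evClear) → (M_NAV, brake)
try evContact: (M_NAV, evContact) → (M_SCAN, drive_stop)
try evDone: (M_NAV, evDone) → (M_SCAN, drive_stop)

evStop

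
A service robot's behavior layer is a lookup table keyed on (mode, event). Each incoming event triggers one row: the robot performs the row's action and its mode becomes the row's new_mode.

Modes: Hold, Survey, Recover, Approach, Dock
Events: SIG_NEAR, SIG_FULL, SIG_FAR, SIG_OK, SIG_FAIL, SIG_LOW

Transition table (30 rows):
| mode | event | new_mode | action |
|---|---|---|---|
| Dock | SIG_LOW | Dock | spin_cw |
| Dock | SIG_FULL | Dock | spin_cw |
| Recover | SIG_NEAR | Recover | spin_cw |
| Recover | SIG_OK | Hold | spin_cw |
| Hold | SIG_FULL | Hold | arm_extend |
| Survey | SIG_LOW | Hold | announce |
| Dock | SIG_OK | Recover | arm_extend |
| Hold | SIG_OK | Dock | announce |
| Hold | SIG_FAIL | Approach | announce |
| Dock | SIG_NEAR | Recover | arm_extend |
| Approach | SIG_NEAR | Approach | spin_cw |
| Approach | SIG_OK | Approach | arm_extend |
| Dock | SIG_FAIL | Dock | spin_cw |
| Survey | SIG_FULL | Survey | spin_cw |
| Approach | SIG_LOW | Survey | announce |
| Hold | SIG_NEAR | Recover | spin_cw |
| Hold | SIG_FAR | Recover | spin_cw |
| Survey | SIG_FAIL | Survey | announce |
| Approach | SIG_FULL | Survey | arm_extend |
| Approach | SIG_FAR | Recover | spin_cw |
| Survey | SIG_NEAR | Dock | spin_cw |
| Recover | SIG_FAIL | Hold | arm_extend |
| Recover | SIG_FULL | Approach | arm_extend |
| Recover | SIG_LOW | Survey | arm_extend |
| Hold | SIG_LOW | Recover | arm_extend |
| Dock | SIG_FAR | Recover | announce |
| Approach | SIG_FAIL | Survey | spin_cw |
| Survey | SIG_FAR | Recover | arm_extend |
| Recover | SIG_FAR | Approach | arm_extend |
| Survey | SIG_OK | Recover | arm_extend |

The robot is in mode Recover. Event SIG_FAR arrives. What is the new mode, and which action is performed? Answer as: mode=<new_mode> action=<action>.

mode=Approach action=arm_extend

current mode = Recover; filter table to that mode:
  (Recover, SIG_NEAR) → (Recover, spin_cw)
  (Recover, SIG_OK) → (Hold, spin_cw)
  (Recover, SIG_FAIL) → (Hold, arm_extend)
  (Recover, SIG_FULL) → (Approach, arm_extend)
  (Recover, SIG_LOW) → (Survey, arm_extend)
  (Recover, SIG_FAR) → (Approach, arm_extend)  ← event matches
event = SIG_FAR selects (Approach, arm_extend)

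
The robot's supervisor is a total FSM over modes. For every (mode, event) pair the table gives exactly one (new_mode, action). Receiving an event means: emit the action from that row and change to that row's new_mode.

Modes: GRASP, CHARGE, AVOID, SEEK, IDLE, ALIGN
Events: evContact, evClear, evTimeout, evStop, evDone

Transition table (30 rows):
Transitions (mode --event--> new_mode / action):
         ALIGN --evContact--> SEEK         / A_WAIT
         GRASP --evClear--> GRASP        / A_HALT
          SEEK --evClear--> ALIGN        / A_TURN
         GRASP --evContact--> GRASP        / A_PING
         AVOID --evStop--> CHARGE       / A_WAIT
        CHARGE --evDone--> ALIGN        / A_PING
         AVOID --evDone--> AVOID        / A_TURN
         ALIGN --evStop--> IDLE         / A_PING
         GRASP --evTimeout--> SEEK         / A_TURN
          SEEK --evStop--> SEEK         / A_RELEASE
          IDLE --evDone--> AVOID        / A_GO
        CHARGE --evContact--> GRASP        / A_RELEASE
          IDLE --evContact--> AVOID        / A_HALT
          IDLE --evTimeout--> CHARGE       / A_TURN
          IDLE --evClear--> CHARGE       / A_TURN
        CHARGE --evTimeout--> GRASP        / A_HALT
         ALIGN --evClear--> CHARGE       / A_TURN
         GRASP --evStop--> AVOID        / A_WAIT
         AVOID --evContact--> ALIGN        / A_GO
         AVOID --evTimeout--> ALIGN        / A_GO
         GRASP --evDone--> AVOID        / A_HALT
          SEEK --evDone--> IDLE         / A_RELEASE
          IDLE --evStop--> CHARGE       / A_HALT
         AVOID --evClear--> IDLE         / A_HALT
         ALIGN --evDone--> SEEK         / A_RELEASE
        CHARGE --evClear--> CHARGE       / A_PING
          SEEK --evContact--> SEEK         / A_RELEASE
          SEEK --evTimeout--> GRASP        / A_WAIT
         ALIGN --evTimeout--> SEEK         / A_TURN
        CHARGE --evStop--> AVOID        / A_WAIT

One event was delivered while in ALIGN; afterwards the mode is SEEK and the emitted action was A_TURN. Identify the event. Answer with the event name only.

evTimeout

try evContact: (ALIGN, evContact) → (SEEK, A_WAIT)
try evClear: (ALIGN, evClear) → (CHARGE, A_TURN)
try evTimeout: (ALIGN, evTimeout) → (SEEK, A_TURN)  ← matches
try evStop: (ALIGN, evStop) → (IDLE, A_PING)
try evDone: (ALIGN, evDone) → (SEEK, A_RELEASE)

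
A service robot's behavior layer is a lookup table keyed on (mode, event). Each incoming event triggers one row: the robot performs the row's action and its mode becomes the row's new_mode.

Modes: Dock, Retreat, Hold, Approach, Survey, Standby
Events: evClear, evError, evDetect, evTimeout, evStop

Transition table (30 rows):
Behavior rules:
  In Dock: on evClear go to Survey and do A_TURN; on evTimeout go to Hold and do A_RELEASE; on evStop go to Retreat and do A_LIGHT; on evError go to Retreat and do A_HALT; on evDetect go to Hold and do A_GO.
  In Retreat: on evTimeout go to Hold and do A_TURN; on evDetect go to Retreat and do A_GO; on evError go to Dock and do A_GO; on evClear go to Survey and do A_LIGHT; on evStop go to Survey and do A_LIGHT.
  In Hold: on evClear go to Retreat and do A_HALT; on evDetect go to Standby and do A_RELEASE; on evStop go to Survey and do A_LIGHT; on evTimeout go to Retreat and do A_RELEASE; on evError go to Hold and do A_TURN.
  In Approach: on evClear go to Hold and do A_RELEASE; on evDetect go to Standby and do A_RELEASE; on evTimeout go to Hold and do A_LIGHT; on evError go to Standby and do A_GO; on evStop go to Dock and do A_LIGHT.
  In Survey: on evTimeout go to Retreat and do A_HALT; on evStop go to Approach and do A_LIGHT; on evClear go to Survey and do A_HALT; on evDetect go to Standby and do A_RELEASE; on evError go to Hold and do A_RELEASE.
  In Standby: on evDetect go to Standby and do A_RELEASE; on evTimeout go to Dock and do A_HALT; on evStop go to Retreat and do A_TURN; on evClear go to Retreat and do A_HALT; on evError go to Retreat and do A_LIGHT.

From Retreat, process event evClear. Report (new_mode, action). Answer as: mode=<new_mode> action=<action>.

current mode = Retreat; filter table to that mode:
  (Retreat, evTimeout) → (Hold, A_TURN)
  (Retreat, evDetect) → (Retreat, A_GO)
  (Retreat, evError) → (Dock, A_GO)
  (Retreat, evClear) → (Survey, A_LIGHT)  ← event matches
  (Retreat, evStop) → (Survey, A_LIGHT)
event = evClear selects (Survey, A_LIGHT)

mode=Survey action=A_LIGHT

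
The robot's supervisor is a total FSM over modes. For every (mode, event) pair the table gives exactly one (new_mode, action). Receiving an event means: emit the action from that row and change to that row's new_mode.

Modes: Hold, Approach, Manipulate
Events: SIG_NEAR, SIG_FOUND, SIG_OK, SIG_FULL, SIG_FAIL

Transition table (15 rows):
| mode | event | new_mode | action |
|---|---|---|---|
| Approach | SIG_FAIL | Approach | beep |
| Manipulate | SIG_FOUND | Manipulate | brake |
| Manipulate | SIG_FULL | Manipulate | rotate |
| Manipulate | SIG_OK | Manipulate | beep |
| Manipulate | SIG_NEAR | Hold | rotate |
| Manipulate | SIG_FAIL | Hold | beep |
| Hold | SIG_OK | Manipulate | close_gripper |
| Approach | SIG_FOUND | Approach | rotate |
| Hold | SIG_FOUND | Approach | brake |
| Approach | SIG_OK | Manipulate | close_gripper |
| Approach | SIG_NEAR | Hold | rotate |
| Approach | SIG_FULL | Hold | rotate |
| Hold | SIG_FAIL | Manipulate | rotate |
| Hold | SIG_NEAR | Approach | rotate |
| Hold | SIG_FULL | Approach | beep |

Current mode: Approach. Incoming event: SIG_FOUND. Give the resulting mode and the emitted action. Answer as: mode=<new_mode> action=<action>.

mode=Approach action=rotate

current mode = Approach; filter table to that mode:
  (Approach, SIG_FAIL) → (Approach, beep)
  (Approach, SIG_FOUND) → (Approach, rotate)  ← event matches
  (Approach, SIG_OK) → (Manipulate, close_gripper)
  (Approach, SIG_NEAR) → (Hold, rotate)
  (Approach, SIG_FULL) → (Hold, rotate)
event = SIG_FOUND selects (Approach, rotate)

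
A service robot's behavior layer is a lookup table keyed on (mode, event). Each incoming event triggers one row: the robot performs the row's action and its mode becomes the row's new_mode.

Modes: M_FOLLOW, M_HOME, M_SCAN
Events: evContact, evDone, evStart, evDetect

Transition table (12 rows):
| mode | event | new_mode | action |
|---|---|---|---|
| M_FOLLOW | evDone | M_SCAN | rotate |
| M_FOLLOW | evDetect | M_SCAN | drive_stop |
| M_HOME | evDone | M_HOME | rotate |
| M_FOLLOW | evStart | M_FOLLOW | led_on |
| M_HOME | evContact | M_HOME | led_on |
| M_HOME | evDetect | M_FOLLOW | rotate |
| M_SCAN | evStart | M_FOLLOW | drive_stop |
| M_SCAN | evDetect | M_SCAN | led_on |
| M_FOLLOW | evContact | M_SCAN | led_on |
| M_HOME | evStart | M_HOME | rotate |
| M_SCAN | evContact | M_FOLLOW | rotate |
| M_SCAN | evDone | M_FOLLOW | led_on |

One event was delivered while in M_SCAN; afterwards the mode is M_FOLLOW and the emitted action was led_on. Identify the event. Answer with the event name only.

evDone

try evContact: (M_SCAN, evContact) → (M_FOLLOW, rotate)
try evDone: (M_SCAN, evDone) → (M_FOLLOW, led_on)  ← matches
try evStart: (M_SCAN, evStart) → (M_FOLLOW, drive_stop)
try evDetect: (M_SCAN, evDetect) → (M_SCAN, led_on)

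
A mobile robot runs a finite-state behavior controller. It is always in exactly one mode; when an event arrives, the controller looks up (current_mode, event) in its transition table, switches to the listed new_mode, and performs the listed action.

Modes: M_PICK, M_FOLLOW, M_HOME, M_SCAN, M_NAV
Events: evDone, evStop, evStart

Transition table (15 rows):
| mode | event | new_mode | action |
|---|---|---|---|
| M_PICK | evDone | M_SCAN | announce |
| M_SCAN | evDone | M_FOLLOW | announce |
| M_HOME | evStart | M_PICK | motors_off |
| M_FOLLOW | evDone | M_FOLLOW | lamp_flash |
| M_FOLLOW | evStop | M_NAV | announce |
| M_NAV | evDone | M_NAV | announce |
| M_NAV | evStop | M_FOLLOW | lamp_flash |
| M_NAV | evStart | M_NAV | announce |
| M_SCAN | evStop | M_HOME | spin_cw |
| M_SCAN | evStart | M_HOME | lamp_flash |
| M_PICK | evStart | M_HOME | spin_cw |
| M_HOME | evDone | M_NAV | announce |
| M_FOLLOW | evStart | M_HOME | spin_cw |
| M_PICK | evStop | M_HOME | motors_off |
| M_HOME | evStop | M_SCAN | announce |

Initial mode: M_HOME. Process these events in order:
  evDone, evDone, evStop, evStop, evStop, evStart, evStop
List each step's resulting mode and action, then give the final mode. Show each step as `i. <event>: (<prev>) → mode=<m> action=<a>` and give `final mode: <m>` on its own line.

1. evDone: (M_HOME) → mode=M_NAV action=announce
2. evDone: (M_NAV) → mode=M_NAV action=announce
3. evStop: (M_NAV) → mode=M_FOLLOW action=lamp_flash
4. evStop: (M_FOLLOW) → mode=M_NAV action=announce
5. evStop: (M_NAV) → mode=M_FOLLOW action=lamp_flash
6. evStart: (M_FOLLOW) → mode=M_HOME action=spin_cw
7. evStop: (M_HOME) → mode=M_SCAN action=announce

final mode: M_SCAN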